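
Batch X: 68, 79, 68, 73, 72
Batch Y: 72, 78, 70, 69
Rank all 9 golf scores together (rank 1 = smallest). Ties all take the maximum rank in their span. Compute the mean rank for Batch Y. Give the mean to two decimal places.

Sorted (ascending): 68, 68, 69, 70, 72, 72, 73, 78, 79
The 2 values of 68 occupy positions 1–2 → each gets rank 2.
The 2 values of 72 occupy positions 5–6 → each gets rank 6.
Batch Y values → pooled ranks: 72→6, 78→8, 70→4, 69→3
Mean rank = (6 + 8 + 4 + 3) / 4 = 5.25

5.25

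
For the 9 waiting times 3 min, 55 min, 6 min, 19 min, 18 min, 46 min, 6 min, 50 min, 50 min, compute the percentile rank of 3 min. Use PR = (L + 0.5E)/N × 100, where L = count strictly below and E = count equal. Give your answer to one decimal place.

5.6

N = 9.
Strictly below 3: 0. Equal to 3: 1.
PR = (0 + 0.5·1)/9 × 100 = 5.6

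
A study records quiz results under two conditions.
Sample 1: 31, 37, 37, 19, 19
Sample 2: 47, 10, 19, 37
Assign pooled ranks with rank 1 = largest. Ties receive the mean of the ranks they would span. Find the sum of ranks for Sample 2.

20

Sorted (descending): 47, 37, 37, 37, 31, 19, 19, 19, 10
The 3 values of 37 occupy positions 2–4 → average rank 3.
The 3 values of 19 occupy positions 6–8 → average rank 7.
Sample 2 values → pooled ranks: 47→1, 10→9, 19→7, 37→3
Rank sum = 1 + 9 + 7 + 3 = 20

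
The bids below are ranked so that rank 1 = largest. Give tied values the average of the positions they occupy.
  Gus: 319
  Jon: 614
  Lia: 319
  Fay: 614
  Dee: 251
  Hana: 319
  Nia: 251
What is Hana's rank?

Sorted (descending): 614, 614, 319, 319, 319, 251, 251
The 2 values of 614 occupy positions 1–2 → average rank (1+2)/2 = 1.5.
The 3 values of 319 occupy positions 3–5 → average rank 4.
The 2 values of 251 occupy positions 6–7 → average rank (6+7)/2 = 6.5.
Hana has value 319 → rank 4.

4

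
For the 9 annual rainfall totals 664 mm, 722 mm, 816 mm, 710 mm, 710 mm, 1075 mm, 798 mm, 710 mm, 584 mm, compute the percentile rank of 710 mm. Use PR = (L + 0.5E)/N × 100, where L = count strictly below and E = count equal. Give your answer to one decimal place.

38.9

N = 9.
Strictly below 710: 2. Equal to 710: 3.
PR = (2 + 0.5·3)/9 × 100 = 38.9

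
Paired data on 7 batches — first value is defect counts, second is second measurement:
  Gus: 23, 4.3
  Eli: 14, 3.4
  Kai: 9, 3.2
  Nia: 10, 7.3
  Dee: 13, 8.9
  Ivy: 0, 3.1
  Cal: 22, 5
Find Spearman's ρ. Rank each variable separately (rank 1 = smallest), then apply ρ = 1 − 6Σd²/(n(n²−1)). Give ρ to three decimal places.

0.429

Ranks of variable 1: 7, 5, 2, 3, 4, 1, 6
Ranks of variable 2: 4, 3, 2, 6, 7, 1, 5
d = r₁ − r₂: 3, 2, 0, -3, -3, 0, 1
d²: 9, 4, 0, 9, 9, 0, 1; Σd² = 32
ρ = 1 − 6·32/(7·48) = 1 − 192/336 = 0.429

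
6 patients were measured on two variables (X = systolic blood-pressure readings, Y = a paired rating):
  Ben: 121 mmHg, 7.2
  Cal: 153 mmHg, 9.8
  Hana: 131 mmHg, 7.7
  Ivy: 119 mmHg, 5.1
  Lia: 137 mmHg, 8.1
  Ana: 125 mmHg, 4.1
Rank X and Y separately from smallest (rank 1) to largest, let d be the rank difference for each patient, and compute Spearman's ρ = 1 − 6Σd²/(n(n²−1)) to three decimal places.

Ranks of variable 1: 2, 6, 4, 1, 5, 3
Ranks of variable 2: 3, 6, 4, 2, 5, 1
d = r₁ − r₂: -1, 0, 0, -1, 0, 2
d²: 1, 0, 0, 1, 0, 4; Σd² = 6
ρ = 1 − 6·6/(6·35) = 1 − 36/210 = 0.829

0.829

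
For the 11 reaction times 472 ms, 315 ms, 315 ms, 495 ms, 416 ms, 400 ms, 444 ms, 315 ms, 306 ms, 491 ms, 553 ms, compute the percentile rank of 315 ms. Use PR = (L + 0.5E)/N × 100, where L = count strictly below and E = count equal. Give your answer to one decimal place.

N = 11.
Strictly below 315: 1. Equal to 315: 3.
PR = (1 + 0.5·3)/11 × 100 = 22.7

22.7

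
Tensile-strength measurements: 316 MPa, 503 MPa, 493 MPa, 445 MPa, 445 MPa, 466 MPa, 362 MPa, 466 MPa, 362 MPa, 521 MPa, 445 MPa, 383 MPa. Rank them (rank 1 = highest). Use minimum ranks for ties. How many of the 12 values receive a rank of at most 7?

8

Sorted (descending): 521, 503, 493, 466, 466, 445, 445, 445, 383, 362, 362, 316
The 2 values of 466 occupy positions 4–5 → each gets rank 4.
The 3 values of 445 occupy positions 6–8 → each gets rank 6.
The 2 values of 362 occupy positions 10–11 → each gets rank 10.
Ranks ≤ 7: {1, 2, 3, 4, 4, 6, 6, 6} → 8 values.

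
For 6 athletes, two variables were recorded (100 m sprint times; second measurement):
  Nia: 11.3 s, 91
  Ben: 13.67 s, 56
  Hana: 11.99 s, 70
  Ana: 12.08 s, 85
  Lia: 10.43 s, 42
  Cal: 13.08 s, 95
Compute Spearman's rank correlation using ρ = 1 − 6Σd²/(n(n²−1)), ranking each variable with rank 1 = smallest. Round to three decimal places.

0.257

Ranks of variable 1: 2, 6, 3, 4, 1, 5
Ranks of variable 2: 5, 2, 3, 4, 1, 6
d = r₁ − r₂: -3, 4, 0, 0, 0, -1
d²: 9, 16, 0, 0, 0, 1; Σd² = 26
ρ = 1 − 6·26/(6·35) = 1 − 156/210 = 0.257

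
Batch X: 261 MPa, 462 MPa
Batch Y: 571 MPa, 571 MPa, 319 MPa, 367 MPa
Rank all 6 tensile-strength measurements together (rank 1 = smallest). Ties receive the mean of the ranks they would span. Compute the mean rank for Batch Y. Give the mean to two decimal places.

Sorted (ascending): 261, 319, 367, 462, 571, 571
The 2 values of 571 occupy positions 5–6 → average rank (5+6)/2 = 5.5.
Batch Y values → pooled ranks: 571→5.5, 571→5.5, 319→2, 367→3
Mean rank = (5.5 + 5.5 + 2 + 3) / 4 = 4.00

4.00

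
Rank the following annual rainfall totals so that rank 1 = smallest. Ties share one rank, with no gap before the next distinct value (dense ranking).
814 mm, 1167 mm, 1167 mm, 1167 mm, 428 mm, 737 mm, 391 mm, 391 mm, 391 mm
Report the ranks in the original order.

4, 5, 5, 5, 2, 3, 1, 1, 1

Sorted (ascending): 391, 391, 391, 428, 737, 814, 1167, 1167, 1167
The 3 values of 391 share dense rank 1.
The 3 values of 1167 share dense rank 5.
Remaining distinct values take the next consecutive integers.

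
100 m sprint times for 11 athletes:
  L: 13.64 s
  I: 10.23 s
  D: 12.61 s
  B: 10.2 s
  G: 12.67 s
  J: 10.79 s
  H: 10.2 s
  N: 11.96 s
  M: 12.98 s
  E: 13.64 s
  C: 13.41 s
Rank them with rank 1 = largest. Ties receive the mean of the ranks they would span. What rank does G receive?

Sorted (descending): 13.64, 13.64, 13.41, 12.98, 12.67, 12.61, 11.96, 10.79, 10.23, 10.2, 10.2
The 2 values of 13.64 occupy positions 1–2 → average rank (1+2)/2 = 1.5.
The 2 values of 10.2 occupy positions 10–11 → average rank (10+11)/2 = 10.5.
G has value 12.67 s → rank 5.

5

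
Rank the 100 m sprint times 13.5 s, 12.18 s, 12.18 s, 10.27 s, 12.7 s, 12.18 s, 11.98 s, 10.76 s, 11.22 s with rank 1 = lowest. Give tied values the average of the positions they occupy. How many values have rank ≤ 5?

4

Sorted (ascending): 10.27, 10.76, 11.22, 11.98, 12.18, 12.18, 12.18, 12.7, 13.5
The 3 values of 12.18 occupy positions 5–7 → average rank 6.
Ranks ≤ 5: {1, 2, 3, 4} → 4 values.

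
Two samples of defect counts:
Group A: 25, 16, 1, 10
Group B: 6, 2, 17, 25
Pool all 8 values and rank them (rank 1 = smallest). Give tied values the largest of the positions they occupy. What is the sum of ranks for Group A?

Sorted (ascending): 1, 2, 6, 10, 16, 17, 25, 25
The 2 values of 25 occupy positions 7–8 → each gets rank 8.
Group A values → pooled ranks: 25→8, 16→5, 1→1, 10→4
Rank sum = 8 + 5 + 1 + 4 = 18

18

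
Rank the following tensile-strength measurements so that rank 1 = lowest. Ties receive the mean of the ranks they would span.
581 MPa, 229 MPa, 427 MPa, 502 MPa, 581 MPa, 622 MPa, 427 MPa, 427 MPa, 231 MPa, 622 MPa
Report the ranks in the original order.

Sorted (ascending): 229, 231, 427, 427, 427, 502, 581, 581, 622, 622
The 3 values of 427 occupy positions 3–5 → average rank 4.
The 2 values of 581 occupy positions 7–8 → average rank (7+8)/2 = 7.5.
The 2 values of 622 occupy positions 9–10 → average rank (9+10)/2 = 9.5.

7.5, 1, 4, 6, 7.5, 9.5, 4, 4, 2, 9.5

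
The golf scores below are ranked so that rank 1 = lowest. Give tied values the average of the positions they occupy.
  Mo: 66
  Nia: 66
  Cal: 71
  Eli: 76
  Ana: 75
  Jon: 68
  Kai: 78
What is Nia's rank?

Sorted (ascending): 66, 66, 68, 71, 75, 76, 78
The 2 values of 66 occupy positions 1–2 → average rank (1+2)/2 = 1.5.
Nia has value 66 → rank 1.5.

1.5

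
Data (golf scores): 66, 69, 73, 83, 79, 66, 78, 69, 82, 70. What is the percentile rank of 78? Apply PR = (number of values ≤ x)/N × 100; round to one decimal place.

N = 10.
Strictly below 78: 6. Equal to 78: 1.
PR = 7/10 × 100 = 70.0

70.0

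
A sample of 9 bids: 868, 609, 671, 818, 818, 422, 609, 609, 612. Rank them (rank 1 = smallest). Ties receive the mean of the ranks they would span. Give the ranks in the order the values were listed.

9, 3, 6, 7.5, 7.5, 1, 3, 3, 5

Sorted (ascending): 422, 609, 609, 609, 612, 671, 818, 818, 868
The 3 values of 609 occupy positions 2–4 → average rank 3.
The 2 values of 818 occupy positions 7–8 → average rank (7+8)/2 = 7.5.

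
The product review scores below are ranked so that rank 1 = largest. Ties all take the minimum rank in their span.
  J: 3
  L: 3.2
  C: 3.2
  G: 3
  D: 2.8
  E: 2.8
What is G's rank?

3

Sorted (descending): 3.2, 3.2, 3, 3, 2.8, 2.8
The 2 values of 3.2 occupy positions 1–2 → each gets rank 1.
The 2 values of 3 occupy positions 3–4 → each gets rank 3.
The 2 values of 2.8 occupy positions 5–6 → each gets rank 5.
G has value 3 → rank 3.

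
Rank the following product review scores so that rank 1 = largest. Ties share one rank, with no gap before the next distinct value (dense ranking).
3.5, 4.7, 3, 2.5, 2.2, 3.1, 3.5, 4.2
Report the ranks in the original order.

3, 1, 5, 6, 7, 4, 3, 2

Sorted (descending): 4.7, 4.2, 3.5, 3.5, 3.1, 3, 2.5, 2.2
The 2 values of 3.5 share dense rank 3.
Remaining distinct values take the next consecutive integers.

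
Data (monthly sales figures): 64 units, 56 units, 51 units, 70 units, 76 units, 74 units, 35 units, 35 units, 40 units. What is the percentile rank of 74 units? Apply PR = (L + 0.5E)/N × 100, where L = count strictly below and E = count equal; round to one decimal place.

83.3

N = 9.
Strictly below 74: 7. Equal to 74: 1.
PR = (7 + 0.5·1)/9 × 100 = 83.3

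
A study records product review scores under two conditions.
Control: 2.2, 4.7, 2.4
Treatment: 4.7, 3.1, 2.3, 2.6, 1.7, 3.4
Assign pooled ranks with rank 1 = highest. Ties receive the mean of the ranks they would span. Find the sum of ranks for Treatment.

Sorted (descending): 4.7, 4.7, 3.4, 3.1, 2.6, 2.4, 2.3, 2.2, 1.7
The 2 values of 4.7 occupy positions 1–2 → average rank (1+2)/2 = 1.5.
Treatment values → pooled ranks: 4.7→1.5, 3.1→4, 2.3→7, 2.6→5, 1.7→9, 3.4→3
Rank sum = 1.5 + 4 + 7 + 5 + 9 + 3 = 29.5

29.5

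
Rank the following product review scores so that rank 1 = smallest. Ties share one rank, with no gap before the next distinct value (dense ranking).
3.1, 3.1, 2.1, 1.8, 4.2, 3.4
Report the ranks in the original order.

Sorted (ascending): 1.8, 2.1, 3.1, 3.1, 3.4, 4.2
The 2 values of 3.1 share dense rank 3.
Remaining distinct values take the next consecutive integers.

3, 3, 2, 1, 5, 4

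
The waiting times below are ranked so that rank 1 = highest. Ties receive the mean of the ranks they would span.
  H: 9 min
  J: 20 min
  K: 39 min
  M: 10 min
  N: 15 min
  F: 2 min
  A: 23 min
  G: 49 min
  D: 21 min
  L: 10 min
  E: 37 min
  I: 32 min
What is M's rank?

9.5

Sorted (descending): 49, 39, 37, 32, 23, 21, 20, 15, 10, 10, 9, 2
The 2 values of 10 occupy positions 9–10 → average rank (9+10)/2 = 9.5.
M has value 10 min → rank 9.5.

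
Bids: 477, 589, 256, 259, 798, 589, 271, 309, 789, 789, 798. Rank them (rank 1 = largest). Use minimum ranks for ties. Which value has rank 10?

259

Sorted (descending): 798, 798, 789, 789, 589, 589, 477, 309, 271, 259, 256
The 2 values of 798 occupy positions 1–2 → each gets rank 1.
The 2 values of 789 occupy positions 3–4 → each gets rank 3.
The 2 values of 589 occupy positions 5–6 → each gets rank 5.
Rank 10 → value 259.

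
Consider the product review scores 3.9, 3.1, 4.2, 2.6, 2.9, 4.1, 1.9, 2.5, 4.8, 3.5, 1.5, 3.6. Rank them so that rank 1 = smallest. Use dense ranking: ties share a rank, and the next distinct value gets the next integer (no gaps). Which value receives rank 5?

2.9

Sorted (ascending): 1.5, 1.9, 2.5, 2.6, 2.9, 3.1, 3.5, 3.6, 3.9, 4.1, 4.2, 4.8
No ties — each value takes its position as its rank.
Rank 5 → value 2.9.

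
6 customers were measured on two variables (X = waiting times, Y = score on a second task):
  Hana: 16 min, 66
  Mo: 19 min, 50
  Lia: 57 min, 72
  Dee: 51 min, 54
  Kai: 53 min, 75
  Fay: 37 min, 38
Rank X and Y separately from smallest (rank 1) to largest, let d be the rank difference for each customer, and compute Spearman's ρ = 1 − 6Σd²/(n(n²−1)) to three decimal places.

0.543

Ranks of variable 1: 1, 2, 6, 4, 5, 3
Ranks of variable 2: 4, 2, 5, 3, 6, 1
d = r₁ − r₂: -3, 0, 1, 1, -1, 2
d²: 9, 0, 1, 1, 1, 4; Σd² = 16
ρ = 1 − 6·16/(6·35) = 1 − 96/210 = 0.543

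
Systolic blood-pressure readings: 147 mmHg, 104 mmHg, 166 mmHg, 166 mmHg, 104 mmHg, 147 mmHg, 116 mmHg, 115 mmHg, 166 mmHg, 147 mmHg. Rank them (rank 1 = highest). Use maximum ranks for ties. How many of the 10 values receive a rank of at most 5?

3

Sorted (descending): 166, 166, 166, 147, 147, 147, 116, 115, 104, 104
The 3 values of 166 occupy positions 1–3 → each gets rank 3.
The 3 values of 147 occupy positions 4–6 → each gets rank 6.
The 2 values of 104 occupy positions 9–10 → each gets rank 10.
Ranks ≤ 5: {3, 3, 3} → 3 values.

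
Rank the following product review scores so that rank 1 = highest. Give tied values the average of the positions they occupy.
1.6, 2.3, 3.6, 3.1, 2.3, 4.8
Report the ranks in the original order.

Sorted (descending): 4.8, 3.6, 3.1, 2.3, 2.3, 1.6
The 2 values of 2.3 occupy positions 4–5 → average rank (4+5)/2 = 4.5.

6, 4.5, 2, 3, 4.5, 1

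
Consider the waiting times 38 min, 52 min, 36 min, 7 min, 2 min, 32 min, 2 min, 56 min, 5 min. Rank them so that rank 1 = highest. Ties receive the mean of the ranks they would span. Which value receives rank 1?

Sorted (descending): 56, 52, 38, 36, 32, 7, 5, 2, 2
The 2 values of 2 occupy positions 8–9 → average rank (8+9)/2 = 8.5.
Rank 1 → value 56.

56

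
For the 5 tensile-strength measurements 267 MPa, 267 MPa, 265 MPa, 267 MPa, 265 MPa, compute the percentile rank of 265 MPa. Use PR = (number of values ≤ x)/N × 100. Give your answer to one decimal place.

40.0

N = 5.
Strictly below 265: 0. Equal to 265: 2.
PR = 2/5 × 100 = 40.0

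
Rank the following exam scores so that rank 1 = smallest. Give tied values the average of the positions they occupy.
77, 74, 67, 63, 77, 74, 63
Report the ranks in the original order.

Sorted (ascending): 63, 63, 67, 74, 74, 77, 77
The 2 values of 63 occupy positions 1–2 → average rank (1+2)/2 = 1.5.
The 2 values of 74 occupy positions 4–5 → average rank (4+5)/2 = 4.5.
The 2 values of 77 occupy positions 6–7 → average rank (6+7)/2 = 6.5.

6.5, 4.5, 3, 1.5, 6.5, 4.5, 1.5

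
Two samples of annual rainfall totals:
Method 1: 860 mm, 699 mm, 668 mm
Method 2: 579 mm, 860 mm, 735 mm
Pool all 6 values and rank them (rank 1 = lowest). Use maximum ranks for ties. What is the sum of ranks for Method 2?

Sorted (ascending): 579, 668, 699, 735, 860, 860
The 2 values of 860 occupy positions 5–6 → each gets rank 6.
Method 2 values → pooled ranks: 579→1, 860→6, 735→4
Rank sum = 1 + 6 + 4 = 11

11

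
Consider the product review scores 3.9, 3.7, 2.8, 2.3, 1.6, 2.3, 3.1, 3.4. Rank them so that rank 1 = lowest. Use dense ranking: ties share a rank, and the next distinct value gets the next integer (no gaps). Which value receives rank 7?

3.9

Sorted (ascending): 1.6, 2.3, 2.3, 2.8, 3.1, 3.4, 3.7, 3.9
The 2 values of 2.3 share dense rank 2.
Remaining distinct values take the next consecutive integers.
Rank 7 → value 3.9.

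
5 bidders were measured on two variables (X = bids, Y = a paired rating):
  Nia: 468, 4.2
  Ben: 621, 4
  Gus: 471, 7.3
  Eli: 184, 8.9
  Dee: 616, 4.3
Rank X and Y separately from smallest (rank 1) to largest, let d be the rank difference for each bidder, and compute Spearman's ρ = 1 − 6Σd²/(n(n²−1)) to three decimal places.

Ranks of variable 1: 2, 5, 3, 1, 4
Ranks of variable 2: 2, 1, 4, 5, 3
d = r₁ − r₂: 0, 4, -1, -4, 1
d²: 0, 16, 1, 16, 1; Σd² = 34
ρ = 1 − 6·34/(5·24) = 1 − 204/120 = -0.700

-0.700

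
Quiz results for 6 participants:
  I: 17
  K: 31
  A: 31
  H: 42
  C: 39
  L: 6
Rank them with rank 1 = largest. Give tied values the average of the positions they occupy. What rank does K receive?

3.5

Sorted (descending): 42, 39, 31, 31, 17, 6
The 2 values of 31 occupy positions 3–4 → average rank (3+4)/2 = 3.5.
K has value 31 → rank 3.5.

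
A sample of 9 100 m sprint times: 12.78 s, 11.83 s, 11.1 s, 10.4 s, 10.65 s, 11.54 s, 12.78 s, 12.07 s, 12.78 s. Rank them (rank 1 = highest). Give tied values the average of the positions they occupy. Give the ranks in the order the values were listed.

2, 5, 7, 9, 8, 6, 2, 4, 2

Sorted (descending): 12.78, 12.78, 12.78, 12.07, 11.83, 11.54, 11.1, 10.65, 10.4
The 3 values of 12.78 occupy positions 1–3 → average rank 2.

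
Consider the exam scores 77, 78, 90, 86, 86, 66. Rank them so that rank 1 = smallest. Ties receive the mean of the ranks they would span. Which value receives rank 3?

Sorted (ascending): 66, 77, 78, 86, 86, 90
The 2 values of 86 occupy positions 4–5 → average rank (4+5)/2 = 4.5.
Rank 3 → value 78.

78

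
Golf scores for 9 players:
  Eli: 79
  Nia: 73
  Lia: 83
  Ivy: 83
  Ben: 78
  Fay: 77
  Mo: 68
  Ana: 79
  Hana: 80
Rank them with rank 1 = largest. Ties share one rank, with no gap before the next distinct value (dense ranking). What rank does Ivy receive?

Sorted (descending): 83, 83, 80, 79, 79, 78, 77, 73, 68
The 2 values of 83 share dense rank 1.
The 2 values of 79 share dense rank 3.
Remaining distinct values take the next consecutive integers.
Ivy has value 83 → rank 1.

1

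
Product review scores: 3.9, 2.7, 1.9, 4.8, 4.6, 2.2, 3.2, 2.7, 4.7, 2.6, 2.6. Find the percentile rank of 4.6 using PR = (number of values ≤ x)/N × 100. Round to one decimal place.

N = 11.
Strictly below 4.6: 8. Equal to 4.6: 1.
PR = 9/11 × 100 = 81.8

81.8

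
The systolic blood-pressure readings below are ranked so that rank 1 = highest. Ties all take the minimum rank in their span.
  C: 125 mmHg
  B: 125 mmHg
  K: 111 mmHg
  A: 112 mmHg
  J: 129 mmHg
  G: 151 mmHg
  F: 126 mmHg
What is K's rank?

7

Sorted (descending): 151, 129, 126, 125, 125, 112, 111
The 2 values of 125 occupy positions 4–5 → each gets rank 4.
K has value 111 mmHg → rank 7.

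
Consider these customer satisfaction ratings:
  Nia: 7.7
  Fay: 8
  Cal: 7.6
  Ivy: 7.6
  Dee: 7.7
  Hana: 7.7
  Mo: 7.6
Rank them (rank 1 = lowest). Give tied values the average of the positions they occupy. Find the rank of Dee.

5

Sorted (ascending): 7.6, 7.6, 7.6, 7.7, 7.7, 7.7, 8
The 3 values of 7.6 occupy positions 1–3 → average rank 2.
The 3 values of 7.7 occupy positions 4–6 → average rank 5.
Dee has value 7.7 → rank 5.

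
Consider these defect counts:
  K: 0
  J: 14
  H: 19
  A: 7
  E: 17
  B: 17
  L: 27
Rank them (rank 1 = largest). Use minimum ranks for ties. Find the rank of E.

Sorted (descending): 27, 19, 17, 17, 14, 7, 0
The 2 values of 17 occupy positions 3–4 → each gets rank 3.
E has value 17 → rank 3.

3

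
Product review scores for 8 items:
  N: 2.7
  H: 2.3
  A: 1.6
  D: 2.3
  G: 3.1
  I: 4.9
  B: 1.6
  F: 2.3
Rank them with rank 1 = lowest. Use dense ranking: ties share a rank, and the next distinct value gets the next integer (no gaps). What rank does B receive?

1

Sorted (ascending): 1.6, 1.6, 2.3, 2.3, 2.3, 2.7, 3.1, 4.9
The 2 values of 1.6 share dense rank 1.
The 3 values of 2.3 share dense rank 2.
Remaining distinct values take the next consecutive integers.
B has value 1.6 → rank 1.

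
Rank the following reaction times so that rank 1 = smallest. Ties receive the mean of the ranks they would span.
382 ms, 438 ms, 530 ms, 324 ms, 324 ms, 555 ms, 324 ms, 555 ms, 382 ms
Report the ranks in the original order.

4.5, 6, 7, 2, 2, 8.5, 2, 8.5, 4.5

Sorted (ascending): 324, 324, 324, 382, 382, 438, 530, 555, 555
The 3 values of 324 occupy positions 1–3 → average rank 2.
The 2 values of 382 occupy positions 4–5 → average rank (4+5)/2 = 4.5.
The 2 values of 555 occupy positions 8–9 → average rank (8+9)/2 = 8.5.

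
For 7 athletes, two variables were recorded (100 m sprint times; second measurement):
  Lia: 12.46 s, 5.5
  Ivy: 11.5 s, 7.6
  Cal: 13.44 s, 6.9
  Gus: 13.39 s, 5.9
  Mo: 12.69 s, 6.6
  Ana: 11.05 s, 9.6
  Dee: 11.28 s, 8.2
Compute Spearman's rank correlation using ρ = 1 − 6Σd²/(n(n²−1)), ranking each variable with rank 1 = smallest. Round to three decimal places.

Ranks of variable 1: 4, 3, 7, 6, 5, 1, 2
Ranks of variable 2: 1, 5, 4, 2, 3, 7, 6
d = r₁ − r₂: 3, -2, 3, 4, 2, -6, -4
d²: 9, 4, 9, 16, 4, 36, 16; Σd² = 94
ρ = 1 − 6·94/(7·48) = 1 − 564/336 = -0.679

-0.679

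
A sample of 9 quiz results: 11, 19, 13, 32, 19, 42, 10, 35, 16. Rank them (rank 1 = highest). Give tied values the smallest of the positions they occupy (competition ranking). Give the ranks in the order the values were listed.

Sorted (descending): 42, 35, 32, 19, 19, 16, 13, 11, 10
The 2 values of 19 occupy positions 4–5 → each gets rank 4.

8, 4, 7, 3, 4, 1, 9, 2, 6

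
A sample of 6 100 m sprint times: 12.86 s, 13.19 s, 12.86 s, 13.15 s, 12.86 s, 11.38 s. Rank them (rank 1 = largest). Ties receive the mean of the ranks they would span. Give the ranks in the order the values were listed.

Sorted (descending): 13.19, 13.15, 12.86, 12.86, 12.86, 11.38
The 3 values of 12.86 occupy positions 3–5 → average rank 4.

4, 1, 4, 2, 4, 6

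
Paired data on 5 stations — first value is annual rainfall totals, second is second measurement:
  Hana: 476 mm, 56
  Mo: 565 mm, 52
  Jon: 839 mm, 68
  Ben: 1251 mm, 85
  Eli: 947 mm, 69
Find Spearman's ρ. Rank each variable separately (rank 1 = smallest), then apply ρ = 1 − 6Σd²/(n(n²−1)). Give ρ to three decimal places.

Ranks of variable 1: 1, 2, 3, 5, 4
Ranks of variable 2: 2, 1, 3, 5, 4
d = r₁ − r₂: -1, 1, 0, 0, 0
d²: 1, 1, 0, 0, 0; Σd² = 2
ρ = 1 − 6·2/(5·24) = 1 − 12/120 = 0.900

0.900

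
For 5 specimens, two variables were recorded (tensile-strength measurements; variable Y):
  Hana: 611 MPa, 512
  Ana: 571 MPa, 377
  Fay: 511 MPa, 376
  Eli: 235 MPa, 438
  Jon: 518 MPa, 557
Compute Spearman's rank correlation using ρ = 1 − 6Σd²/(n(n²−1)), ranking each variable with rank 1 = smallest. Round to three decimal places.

Ranks of variable 1: 5, 4, 2, 1, 3
Ranks of variable 2: 4, 2, 1, 3, 5
d = r₁ − r₂: 1, 2, 1, -2, -2
d²: 1, 4, 1, 4, 4; Σd² = 14
ρ = 1 − 6·14/(5·24) = 1 − 84/120 = 0.300

0.300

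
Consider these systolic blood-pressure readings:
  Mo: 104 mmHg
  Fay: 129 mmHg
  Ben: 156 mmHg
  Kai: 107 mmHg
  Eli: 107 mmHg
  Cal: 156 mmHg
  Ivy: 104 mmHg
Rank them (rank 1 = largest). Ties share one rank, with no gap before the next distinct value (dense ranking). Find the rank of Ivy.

Sorted (descending): 156, 156, 129, 107, 107, 104, 104
The 2 values of 156 share dense rank 1.
The 2 values of 107 share dense rank 3.
The 2 values of 104 share dense rank 4.
Remaining distinct values take the next consecutive integers.
Ivy has value 104 mmHg → rank 4.

4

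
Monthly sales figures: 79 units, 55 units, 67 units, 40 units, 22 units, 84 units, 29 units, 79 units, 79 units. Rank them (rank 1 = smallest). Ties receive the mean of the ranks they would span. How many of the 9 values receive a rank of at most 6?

Sorted (ascending): 22, 29, 40, 55, 67, 79, 79, 79, 84
The 3 values of 79 occupy positions 6–8 → average rank 7.
Ranks ≤ 6: {1, 2, 3, 4, 5} → 5 values.

5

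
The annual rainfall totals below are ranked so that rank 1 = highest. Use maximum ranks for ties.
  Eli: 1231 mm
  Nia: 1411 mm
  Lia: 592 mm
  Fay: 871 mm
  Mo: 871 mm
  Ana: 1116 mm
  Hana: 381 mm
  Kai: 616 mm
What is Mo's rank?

5

Sorted (descending): 1411, 1231, 1116, 871, 871, 616, 592, 381
The 2 values of 871 occupy positions 4–5 → each gets rank 5.
Mo has value 871 mm → rank 5.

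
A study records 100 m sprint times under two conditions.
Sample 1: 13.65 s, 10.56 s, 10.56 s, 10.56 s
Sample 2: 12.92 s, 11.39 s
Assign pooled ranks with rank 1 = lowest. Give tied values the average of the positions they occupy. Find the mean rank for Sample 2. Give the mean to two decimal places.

Sorted (ascending): 10.56, 10.56, 10.56, 11.39, 12.92, 13.65
The 3 values of 10.56 occupy positions 1–3 → average rank 2.
Sample 2 values → pooled ranks: 12.92→5, 11.39→4
Mean rank = (5 + 4) / 2 = 4.50

4.50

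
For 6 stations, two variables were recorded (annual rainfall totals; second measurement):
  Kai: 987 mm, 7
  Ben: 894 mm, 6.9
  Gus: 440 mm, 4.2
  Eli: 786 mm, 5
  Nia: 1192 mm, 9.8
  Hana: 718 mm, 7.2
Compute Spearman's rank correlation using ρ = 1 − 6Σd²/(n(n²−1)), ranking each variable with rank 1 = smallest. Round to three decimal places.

Ranks of variable 1: 5, 4, 1, 3, 6, 2
Ranks of variable 2: 4, 3, 1, 2, 6, 5
d = r₁ − r₂: 1, 1, 0, 1, 0, -3
d²: 1, 1, 0, 1, 0, 9; Σd² = 12
ρ = 1 − 6·12/(6·35) = 1 − 72/210 = 0.657

0.657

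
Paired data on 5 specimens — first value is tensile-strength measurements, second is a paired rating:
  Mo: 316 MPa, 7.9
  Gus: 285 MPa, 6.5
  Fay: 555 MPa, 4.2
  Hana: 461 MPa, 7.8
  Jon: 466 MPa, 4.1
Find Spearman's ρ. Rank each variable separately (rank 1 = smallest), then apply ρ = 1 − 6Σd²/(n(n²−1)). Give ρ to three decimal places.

Ranks of variable 1: 2, 1, 5, 3, 4
Ranks of variable 2: 5, 3, 2, 4, 1
d = r₁ − r₂: -3, -2, 3, -1, 3
d²: 9, 4, 9, 1, 9; Σd² = 32
ρ = 1 − 6·32/(5·24) = 1 − 192/120 = -0.600

-0.600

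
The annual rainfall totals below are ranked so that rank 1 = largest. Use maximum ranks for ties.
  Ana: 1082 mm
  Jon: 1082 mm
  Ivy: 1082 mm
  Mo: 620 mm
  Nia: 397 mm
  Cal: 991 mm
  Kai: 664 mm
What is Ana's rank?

3

Sorted (descending): 1082, 1082, 1082, 991, 664, 620, 397
The 3 values of 1082 occupy positions 1–3 → each gets rank 3.
Ana has value 1082 mm → rank 3.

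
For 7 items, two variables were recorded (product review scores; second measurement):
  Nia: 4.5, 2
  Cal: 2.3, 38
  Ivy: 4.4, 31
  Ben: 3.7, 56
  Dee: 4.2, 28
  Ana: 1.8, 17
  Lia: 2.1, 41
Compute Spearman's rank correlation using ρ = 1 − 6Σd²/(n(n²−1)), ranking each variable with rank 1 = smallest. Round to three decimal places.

Ranks of variable 1: 7, 3, 6, 4, 5, 1, 2
Ranks of variable 2: 1, 5, 4, 7, 3, 2, 6
d = r₁ − r₂: 6, -2, 2, -3, 2, -1, -4
d²: 36, 4, 4, 9, 4, 1, 16; Σd² = 74
ρ = 1 − 6·74/(7·48) = 1 − 444/336 = -0.321

-0.321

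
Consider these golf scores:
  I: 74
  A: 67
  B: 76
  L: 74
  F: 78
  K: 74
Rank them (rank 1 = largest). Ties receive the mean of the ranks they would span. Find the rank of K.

4

Sorted (descending): 78, 76, 74, 74, 74, 67
The 3 values of 74 occupy positions 3–5 → average rank 4.
K has value 74 → rank 4.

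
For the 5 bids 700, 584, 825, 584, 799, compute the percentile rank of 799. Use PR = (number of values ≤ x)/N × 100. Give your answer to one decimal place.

80.0

N = 5.
Strictly below 799: 3. Equal to 799: 1.
PR = 4/5 × 100 = 80.0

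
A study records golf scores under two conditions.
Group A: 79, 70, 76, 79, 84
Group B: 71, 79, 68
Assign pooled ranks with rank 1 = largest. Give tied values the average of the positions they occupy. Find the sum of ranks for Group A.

Sorted (descending): 84, 79, 79, 79, 76, 71, 70, 68
The 3 values of 79 occupy positions 2–4 → average rank 3.
Group A values → pooled ranks: 79→3, 70→7, 76→5, 79→3, 84→1
Rank sum = 3 + 7 + 5 + 3 + 1 = 19

19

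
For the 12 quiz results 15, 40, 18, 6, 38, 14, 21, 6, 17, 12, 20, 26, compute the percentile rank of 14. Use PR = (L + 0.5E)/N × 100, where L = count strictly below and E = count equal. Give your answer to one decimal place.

29.2

N = 12.
Strictly below 14: 3. Equal to 14: 1.
PR = (3 + 0.5·1)/12 × 100 = 29.2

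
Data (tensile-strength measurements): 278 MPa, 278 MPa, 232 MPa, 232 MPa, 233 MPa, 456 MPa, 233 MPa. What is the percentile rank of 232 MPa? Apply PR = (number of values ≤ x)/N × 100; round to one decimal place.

28.6

N = 7.
Strictly below 232: 0. Equal to 232: 2.
PR = 2/7 × 100 = 28.6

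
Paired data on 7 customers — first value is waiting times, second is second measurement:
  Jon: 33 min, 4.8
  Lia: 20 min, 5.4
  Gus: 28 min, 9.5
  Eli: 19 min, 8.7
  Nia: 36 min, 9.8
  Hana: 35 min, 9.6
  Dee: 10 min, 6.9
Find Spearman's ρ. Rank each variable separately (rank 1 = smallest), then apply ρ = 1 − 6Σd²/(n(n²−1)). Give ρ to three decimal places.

Ranks of variable 1: 5, 3, 4, 2, 7, 6, 1
Ranks of variable 2: 1, 2, 5, 4, 7, 6, 3
d = r₁ − r₂: 4, 1, -1, -2, 0, 0, -2
d²: 16, 1, 1, 4, 0, 0, 4; Σd² = 26
ρ = 1 − 6·26/(7·48) = 1 − 156/336 = 0.536

0.536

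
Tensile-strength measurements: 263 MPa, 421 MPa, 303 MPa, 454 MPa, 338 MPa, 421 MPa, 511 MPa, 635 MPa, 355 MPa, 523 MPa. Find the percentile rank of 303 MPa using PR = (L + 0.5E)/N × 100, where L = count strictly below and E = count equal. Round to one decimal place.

N = 10.
Strictly below 303: 1. Equal to 303: 1.
PR = (1 + 0.5·1)/10 × 100 = 15.0

15.0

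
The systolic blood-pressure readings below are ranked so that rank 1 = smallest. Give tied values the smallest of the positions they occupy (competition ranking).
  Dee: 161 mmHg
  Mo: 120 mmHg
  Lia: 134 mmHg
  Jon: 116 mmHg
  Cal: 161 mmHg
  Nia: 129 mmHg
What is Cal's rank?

Sorted (ascending): 116, 120, 129, 134, 161, 161
The 2 values of 161 occupy positions 5–6 → each gets rank 5.
Cal has value 161 mmHg → rank 5.

5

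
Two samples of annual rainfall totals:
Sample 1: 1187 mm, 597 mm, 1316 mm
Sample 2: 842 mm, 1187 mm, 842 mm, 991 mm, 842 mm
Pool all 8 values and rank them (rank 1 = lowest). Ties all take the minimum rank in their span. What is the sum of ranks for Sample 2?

Sorted (ascending): 597, 842, 842, 842, 991, 1187, 1187, 1316
The 3 values of 842 occupy positions 2–4 → each gets rank 2.
The 2 values of 1187 occupy positions 6–7 → each gets rank 6.
Sample 2 values → pooled ranks: 842→2, 1187→6, 842→2, 991→5, 842→2
Rank sum = 2 + 6 + 2 + 5 + 2 = 17

17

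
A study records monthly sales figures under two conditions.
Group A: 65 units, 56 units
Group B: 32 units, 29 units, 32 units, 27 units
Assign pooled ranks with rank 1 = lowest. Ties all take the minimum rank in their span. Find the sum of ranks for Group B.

Sorted (ascending): 27, 29, 32, 32, 56, 65
The 2 values of 32 occupy positions 3–4 → each gets rank 3.
Group B values → pooled ranks: 32→3, 29→2, 32→3, 27→1
Rank sum = 3 + 2 + 3 + 1 = 9

9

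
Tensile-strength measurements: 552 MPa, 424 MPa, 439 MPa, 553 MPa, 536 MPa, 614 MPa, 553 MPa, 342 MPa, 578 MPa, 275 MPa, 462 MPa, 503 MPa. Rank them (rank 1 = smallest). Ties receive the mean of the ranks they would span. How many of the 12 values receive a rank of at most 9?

Sorted (ascending): 275, 342, 424, 439, 462, 503, 536, 552, 553, 553, 578, 614
The 2 values of 553 occupy positions 9–10 → average rank (9+10)/2 = 9.5.
Ranks ≤ 9: {1, 2, 3, 4, 5, 6, 7, 8} → 8 values.

8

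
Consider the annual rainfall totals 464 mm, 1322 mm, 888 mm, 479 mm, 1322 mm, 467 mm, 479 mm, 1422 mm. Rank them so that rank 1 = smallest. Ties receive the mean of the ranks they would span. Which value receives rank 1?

464

Sorted (ascending): 464, 467, 479, 479, 888, 1322, 1322, 1422
The 2 values of 479 occupy positions 3–4 → average rank (3+4)/2 = 3.5.
The 2 values of 1322 occupy positions 6–7 → average rank (6+7)/2 = 6.5.
Rank 1 → value 464.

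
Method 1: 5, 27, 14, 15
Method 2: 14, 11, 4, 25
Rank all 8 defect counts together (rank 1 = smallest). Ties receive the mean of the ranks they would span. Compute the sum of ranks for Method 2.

15.5

Sorted (ascending): 4, 5, 11, 14, 14, 15, 25, 27
The 2 values of 14 occupy positions 4–5 → average rank (4+5)/2 = 4.5.
Method 2 values → pooled ranks: 14→4.5, 11→3, 4→1, 25→7
Rank sum = 4.5 + 3 + 1 + 7 = 15.5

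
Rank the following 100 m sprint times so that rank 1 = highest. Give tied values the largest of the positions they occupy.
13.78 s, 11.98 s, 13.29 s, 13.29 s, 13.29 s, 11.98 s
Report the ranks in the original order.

Sorted (descending): 13.78, 13.29, 13.29, 13.29, 11.98, 11.98
The 3 values of 13.29 occupy positions 2–4 → each gets rank 4.
The 2 values of 11.98 occupy positions 5–6 → each gets rank 6.

1, 6, 4, 4, 4, 6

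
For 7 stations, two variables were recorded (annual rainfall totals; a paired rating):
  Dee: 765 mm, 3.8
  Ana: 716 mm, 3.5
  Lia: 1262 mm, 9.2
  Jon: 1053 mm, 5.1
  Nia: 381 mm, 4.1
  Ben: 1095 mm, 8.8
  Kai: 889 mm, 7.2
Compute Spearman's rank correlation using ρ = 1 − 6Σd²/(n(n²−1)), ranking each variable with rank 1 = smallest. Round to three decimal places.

0.857

Ranks of variable 1: 3, 2, 7, 5, 1, 6, 4
Ranks of variable 2: 2, 1, 7, 4, 3, 6, 5
d = r₁ − r₂: 1, 1, 0, 1, -2, 0, -1
d²: 1, 1, 0, 1, 4, 0, 1; Σd² = 8
ρ = 1 − 6·8/(7·48) = 1 − 48/336 = 0.857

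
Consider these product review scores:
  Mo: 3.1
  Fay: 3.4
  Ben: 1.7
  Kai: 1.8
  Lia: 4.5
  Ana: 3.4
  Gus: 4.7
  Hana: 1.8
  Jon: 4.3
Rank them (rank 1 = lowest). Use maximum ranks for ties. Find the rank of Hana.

3

Sorted (ascending): 1.7, 1.8, 1.8, 3.1, 3.4, 3.4, 4.3, 4.5, 4.7
The 2 values of 1.8 occupy positions 2–3 → each gets rank 3.
The 2 values of 3.4 occupy positions 5–6 → each gets rank 6.
Hana has value 1.8 → rank 3.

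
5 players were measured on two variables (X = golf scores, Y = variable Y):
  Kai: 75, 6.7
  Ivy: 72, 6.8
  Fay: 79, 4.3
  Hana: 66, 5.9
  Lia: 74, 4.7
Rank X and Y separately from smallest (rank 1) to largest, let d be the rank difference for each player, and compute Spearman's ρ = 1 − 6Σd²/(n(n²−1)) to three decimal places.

-0.500

Ranks of variable 1: 4, 2, 5, 1, 3
Ranks of variable 2: 4, 5, 1, 3, 2
d = r₁ − r₂: 0, -3, 4, -2, 1
d²: 0, 9, 16, 4, 1; Σd² = 30
ρ = 1 − 6·30/(5·24) = 1 − 180/120 = -0.500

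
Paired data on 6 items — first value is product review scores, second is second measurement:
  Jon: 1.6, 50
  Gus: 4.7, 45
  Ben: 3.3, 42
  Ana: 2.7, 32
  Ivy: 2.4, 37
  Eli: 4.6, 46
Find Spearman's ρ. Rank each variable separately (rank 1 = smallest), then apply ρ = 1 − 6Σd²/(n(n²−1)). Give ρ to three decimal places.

0.029

Ranks of variable 1: 1, 6, 4, 3, 2, 5
Ranks of variable 2: 6, 4, 3, 1, 2, 5
d = r₁ − r₂: -5, 2, 1, 2, 0, 0
d²: 25, 4, 1, 4, 0, 0; Σd² = 34
ρ = 1 − 6·34/(6·35) = 1 − 204/210 = 0.029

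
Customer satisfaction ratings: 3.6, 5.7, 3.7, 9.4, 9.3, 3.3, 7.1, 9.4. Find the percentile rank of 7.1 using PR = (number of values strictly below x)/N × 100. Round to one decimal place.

N = 8.
Strictly below 7.1: 4. Equal to 7.1: 1.
PR = 4/8 × 100 = 50.0

50.0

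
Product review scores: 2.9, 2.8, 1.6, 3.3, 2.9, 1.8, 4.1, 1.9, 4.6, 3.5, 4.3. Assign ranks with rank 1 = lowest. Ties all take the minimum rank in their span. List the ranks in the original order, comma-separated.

Sorted (ascending): 1.6, 1.8, 1.9, 2.8, 2.9, 2.9, 3.3, 3.5, 4.1, 4.3, 4.6
The 2 values of 2.9 occupy positions 5–6 → each gets rank 5.

5, 4, 1, 7, 5, 2, 9, 3, 11, 8, 10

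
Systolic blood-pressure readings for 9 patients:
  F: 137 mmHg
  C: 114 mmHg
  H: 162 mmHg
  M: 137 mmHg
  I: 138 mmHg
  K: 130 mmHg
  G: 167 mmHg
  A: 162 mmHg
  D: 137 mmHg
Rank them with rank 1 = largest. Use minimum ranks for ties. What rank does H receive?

Sorted (descending): 167, 162, 162, 138, 137, 137, 137, 130, 114
The 2 values of 162 occupy positions 2–3 → each gets rank 2.
The 3 values of 137 occupy positions 5–7 → each gets rank 5.
H has value 162 mmHg → rank 2.

2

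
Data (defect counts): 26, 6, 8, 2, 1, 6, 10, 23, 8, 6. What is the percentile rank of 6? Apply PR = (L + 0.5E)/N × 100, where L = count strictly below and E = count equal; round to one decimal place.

35.0

N = 10.
Strictly below 6: 2. Equal to 6: 3.
PR = (2 + 0.5·3)/10 × 100 = 35.0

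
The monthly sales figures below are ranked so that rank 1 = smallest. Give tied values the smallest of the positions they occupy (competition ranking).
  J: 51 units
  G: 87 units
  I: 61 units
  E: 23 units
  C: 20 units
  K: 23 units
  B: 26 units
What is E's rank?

2

Sorted (ascending): 20, 23, 23, 26, 51, 61, 87
The 2 values of 23 occupy positions 2–3 → each gets rank 2.
E has value 23 units → rank 2.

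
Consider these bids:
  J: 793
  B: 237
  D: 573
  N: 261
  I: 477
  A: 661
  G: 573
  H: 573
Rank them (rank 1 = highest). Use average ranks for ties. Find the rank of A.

2

Sorted (descending): 793, 661, 573, 573, 573, 477, 261, 237
The 3 values of 573 occupy positions 3–5 → average rank 4.
A has value 661 → rank 2.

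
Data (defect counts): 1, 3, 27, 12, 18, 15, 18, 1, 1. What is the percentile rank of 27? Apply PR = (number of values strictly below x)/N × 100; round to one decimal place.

88.9

N = 9.
Strictly below 27: 8. Equal to 27: 1.
PR = 8/9 × 100 = 88.9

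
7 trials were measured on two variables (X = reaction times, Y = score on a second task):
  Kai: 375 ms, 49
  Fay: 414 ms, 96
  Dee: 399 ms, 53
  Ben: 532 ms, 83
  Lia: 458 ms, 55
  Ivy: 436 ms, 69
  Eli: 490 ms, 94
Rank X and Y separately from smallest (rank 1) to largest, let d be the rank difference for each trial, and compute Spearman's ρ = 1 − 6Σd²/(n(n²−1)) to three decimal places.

Ranks of variable 1: 1, 3, 2, 7, 5, 4, 6
Ranks of variable 2: 1, 7, 2, 5, 3, 4, 6
d = r₁ − r₂: 0, -4, 0, 2, 2, 0, 0
d²: 0, 16, 0, 4, 4, 0, 0; Σd² = 24
ρ = 1 − 6·24/(7·48) = 1 − 144/336 = 0.571

0.571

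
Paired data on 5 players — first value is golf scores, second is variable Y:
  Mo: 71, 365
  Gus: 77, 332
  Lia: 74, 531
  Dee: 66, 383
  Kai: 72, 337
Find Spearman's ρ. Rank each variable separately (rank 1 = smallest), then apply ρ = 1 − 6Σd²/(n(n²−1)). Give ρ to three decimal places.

Ranks of variable 1: 2, 5, 4, 1, 3
Ranks of variable 2: 3, 1, 5, 4, 2
d = r₁ − r₂: -1, 4, -1, -3, 1
d²: 1, 16, 1, 9, 1; Σd² = 28
ρ = 1 − 6·28/(5·24) = 1 − 168/120 = -0.400

-0.400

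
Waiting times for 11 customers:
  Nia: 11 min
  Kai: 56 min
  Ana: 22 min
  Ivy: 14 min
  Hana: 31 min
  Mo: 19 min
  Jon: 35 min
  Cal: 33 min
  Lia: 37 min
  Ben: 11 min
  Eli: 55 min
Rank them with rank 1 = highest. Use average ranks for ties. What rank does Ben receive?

10.5

Sorted (descending): 56, 55, 37, 35, 33, 31, 22, 19, 14, 11, 11
The 2 values of 11 occupy positions 10–11 → average rank (10+11)/2 = 10.5.
Ben has value 11 min → rank 10.5.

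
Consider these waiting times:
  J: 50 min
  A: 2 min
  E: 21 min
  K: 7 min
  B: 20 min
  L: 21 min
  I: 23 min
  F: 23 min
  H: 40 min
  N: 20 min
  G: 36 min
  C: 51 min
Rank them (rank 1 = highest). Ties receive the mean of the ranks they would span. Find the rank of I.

5.5

Sorted (descending): 51, 50, 40, 36, 23, 23, 21, 21, 20, 20, 7, 2
The 2 values of 23 occupy positions 5–6 → average rank (5+6)/2 = 5.5.
The 2 values of 21 occupy positions 7–8 → average rank (7+8)/2 = 7.5.
The 2 values of 20 occupy positions 9–10 → average rank (9+10)/2 = 9.5.
I has value 23 min → rank 5.5.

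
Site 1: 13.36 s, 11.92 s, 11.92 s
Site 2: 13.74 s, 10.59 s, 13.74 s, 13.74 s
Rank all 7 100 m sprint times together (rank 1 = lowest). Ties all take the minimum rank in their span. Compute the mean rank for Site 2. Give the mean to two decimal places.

4.00

Sorted (ascending): 10.59, 11.92, 11.92, 13.36, 13.74, 13.74, 13.74
The 2 values of 11.92 occupy positions 2–3 → each gets rank 2.
The 3 values of 13.74 occupy positions 5–7 → each gets rank 5.
Site 2 values → pooled ranks: 13.74→5, 10.59→1, 13.74→5, 13.74→5
Mean rank = (5 + 1 + 5 + 5) / 4 = 4.00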